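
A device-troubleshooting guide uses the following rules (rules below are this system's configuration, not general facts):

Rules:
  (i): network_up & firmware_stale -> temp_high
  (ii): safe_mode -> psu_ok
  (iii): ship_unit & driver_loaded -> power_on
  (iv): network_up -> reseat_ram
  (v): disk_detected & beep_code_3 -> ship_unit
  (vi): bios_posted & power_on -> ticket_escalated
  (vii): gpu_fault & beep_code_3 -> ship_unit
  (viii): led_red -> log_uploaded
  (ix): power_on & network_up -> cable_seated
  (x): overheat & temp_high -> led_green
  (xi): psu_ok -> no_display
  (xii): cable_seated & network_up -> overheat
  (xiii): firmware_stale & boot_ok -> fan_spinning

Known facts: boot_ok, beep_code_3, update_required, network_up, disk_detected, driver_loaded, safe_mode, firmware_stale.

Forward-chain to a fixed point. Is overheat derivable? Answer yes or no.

Round 1 fires (i), (ii), (iv), (v), (xiii), giving temp_high, psu_ok, reseat_ram, ship_unit, fan_spinning.
Round 2 fires (iii), (xi), giving power_on, no_display.
Round 3 fires (ix), giving cable_seated.
Round 4 fires (xii), giving overheat.
Round 5 fires (x), giving led_green.
overheat appears in round 4, so it is derivable.

yes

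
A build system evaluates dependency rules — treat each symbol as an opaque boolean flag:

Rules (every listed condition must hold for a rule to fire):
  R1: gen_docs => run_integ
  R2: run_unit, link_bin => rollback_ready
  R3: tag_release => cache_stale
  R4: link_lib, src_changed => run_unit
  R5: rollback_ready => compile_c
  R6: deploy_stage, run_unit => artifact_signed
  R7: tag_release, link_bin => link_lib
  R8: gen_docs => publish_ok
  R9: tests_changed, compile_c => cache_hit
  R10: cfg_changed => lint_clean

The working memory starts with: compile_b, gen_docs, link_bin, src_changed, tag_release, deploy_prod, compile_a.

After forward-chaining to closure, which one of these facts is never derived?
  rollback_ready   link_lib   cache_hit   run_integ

cache_hit

Round 1: R1 [gen_docs => run_integ]; R3 [tag_release => cache_stale]; R7 [tag_release, link_bin => link_lib]; R8 [gen_docs => publish_ok]. Adds run_integ, cache_stale, link_lib, publish_ok.
Round 2: R4 [link_lib, src_changed => run_unit]. Adds run_unit.
Round 3: R2 [run_unit, link_bin => rollback_ready]. Adds rollback_ready.
Round 4: R5 [rollback_ready => compile_c]. Adds compile_c.
Derived: run_integ (round 1), link_lib (round 1), rollback_ready (round 3). cache_hit never appears in any round.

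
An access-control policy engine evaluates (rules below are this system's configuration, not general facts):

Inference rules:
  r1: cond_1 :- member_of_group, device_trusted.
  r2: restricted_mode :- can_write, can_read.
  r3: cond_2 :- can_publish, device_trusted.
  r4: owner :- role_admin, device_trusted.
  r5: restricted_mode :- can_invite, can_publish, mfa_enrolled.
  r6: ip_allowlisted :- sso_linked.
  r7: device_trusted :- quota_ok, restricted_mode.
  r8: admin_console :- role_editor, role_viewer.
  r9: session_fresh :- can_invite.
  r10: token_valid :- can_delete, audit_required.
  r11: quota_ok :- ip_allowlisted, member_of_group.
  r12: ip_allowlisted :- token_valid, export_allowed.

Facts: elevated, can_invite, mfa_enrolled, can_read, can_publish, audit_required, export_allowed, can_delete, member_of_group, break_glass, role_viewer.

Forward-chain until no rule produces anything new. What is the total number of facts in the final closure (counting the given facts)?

19

Round 1: r5 [restricted_mode :- can_invite, can_publish, mfa_enrolled.]; r9 [session_fresh :- can_invite.]; r10 [token_valid :- can_delete, audit_required.]. New: restricted_mode, session_fresh, token_valid.
Round 2: r12 [ip_allowlisted :- token_valid, export_allowed.]. New: ip_allowlisted.
Round 3: r11 [quota_ok :- ip_allowlisted, member_of_group.]. New: quota_ok.
Round 4: r7 [device_trusted :- quota_ok, restricted_mode.]. New: device_trusted.
Round 5: r1 [cond_1 :- member_of_group, device_trusted.]; r3 [cond_2 :- can_publish, device_trusted.]. New: cond_1, cond_2.
Closure: {audit_required, break_glass, can_delete, can_invite, can_publish, can_read, cond_1, cond_2, device_trusted, elevated, export_allowed, ip_allowlisted, member_of_group, mfa_enrolled, quota_ok, restricted_mode, role_viewer, session_fresh, token_valid} — 19 facts.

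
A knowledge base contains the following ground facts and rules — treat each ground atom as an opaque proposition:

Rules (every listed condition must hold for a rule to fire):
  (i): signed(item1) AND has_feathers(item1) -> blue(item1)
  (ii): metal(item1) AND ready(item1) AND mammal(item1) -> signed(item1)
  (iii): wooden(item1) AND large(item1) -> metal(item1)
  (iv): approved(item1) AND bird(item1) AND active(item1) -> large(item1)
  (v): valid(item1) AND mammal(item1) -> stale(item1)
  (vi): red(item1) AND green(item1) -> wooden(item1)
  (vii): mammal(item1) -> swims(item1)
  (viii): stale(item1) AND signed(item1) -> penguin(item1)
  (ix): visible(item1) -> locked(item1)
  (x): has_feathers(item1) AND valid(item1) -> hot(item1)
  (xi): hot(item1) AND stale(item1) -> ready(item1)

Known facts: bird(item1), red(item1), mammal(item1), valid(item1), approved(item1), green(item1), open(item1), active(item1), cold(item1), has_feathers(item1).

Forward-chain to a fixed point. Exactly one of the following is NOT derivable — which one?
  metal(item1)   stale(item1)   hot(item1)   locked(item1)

Round 1 — (iv), (v), (vi), (vii), (x), derive large(item1), stale(item1), wooden(item1), swims(item1), hot(item1).
Round 2 — (iii), (xi), derive metal(item1), ready(item1).
Round 3 — (ii), derive signed(item1).
Round 4 — (i), (viii), derive blue(item1), penguin(item1).
Derived: metal(item1) (round 2), hot(item1) (round 1), stale(item1) (round 1). locked(item1) never appears in any round.

locked(item1)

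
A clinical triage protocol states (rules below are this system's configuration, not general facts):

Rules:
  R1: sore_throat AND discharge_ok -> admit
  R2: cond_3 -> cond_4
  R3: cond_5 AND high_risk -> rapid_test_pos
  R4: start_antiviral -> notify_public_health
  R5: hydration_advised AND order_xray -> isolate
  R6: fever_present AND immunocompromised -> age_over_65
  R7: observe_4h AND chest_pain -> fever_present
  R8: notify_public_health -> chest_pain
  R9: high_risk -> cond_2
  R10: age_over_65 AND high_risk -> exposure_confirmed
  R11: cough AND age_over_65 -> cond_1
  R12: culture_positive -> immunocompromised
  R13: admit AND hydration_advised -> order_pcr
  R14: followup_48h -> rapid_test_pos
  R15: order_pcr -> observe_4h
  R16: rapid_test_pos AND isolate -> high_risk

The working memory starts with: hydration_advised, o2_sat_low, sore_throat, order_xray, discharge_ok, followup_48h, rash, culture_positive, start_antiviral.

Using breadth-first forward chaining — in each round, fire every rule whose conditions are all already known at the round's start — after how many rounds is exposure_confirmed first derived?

[1] R1 [sore_throat AND discharge_ok -> admit]; R4 [start_antiviral -> notify_public_health]; R5 [hydration_advised AND order_xray -> isolate]; R12 [culture_positive -> immunocompromised]; R14 [followup_48h -> rapid_test_pos]. ⇒ new: admit, notify_public_health, isolate, immunocompromised, rapid_test_pos.
[2] R8 [notify_public_health -> chest_pain]; R13 [admit AND hydration_advised -> order_pcr]; R16 [rapid_test_pos AND isolate -> high_risk]. ⇒ new: chest_pain, order_pcr, high_risk.
[3] R9 [high_risk -> cond_2]; R15 [order_pcr -> observe_4h]. ⇒ new: cond_2, observe_4h.
[4] R7 [observe_4h AND chest_pain -> fever_present]. ⇒ new: fever_present.
[5] R6 [fever_present AND immunocompromised -> age_over_65]. ⇒ new: age_over_65.
[6] R10 [age_over_65 AND high_risk -> exposure_confirmed]. ⇒ new: exposure_confirmed.
exposure_confirmed first appears in round 6.

6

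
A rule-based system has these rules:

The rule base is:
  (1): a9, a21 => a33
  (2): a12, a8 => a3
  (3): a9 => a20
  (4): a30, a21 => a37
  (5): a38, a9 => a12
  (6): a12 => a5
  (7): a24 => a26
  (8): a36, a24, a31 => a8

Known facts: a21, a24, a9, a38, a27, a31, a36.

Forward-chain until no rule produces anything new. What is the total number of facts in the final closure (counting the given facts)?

14

Round 1 fires (1), (3), (5), (7), (8), giving a33, a20, a12, a26, a8.
Round 2 fires (2), (6), giving a3, a5.
Closure: {a12, a20, a21, a24, a26, a27, a3, a31, a33, a36, a38, a5, a8, a9} — 14 facts.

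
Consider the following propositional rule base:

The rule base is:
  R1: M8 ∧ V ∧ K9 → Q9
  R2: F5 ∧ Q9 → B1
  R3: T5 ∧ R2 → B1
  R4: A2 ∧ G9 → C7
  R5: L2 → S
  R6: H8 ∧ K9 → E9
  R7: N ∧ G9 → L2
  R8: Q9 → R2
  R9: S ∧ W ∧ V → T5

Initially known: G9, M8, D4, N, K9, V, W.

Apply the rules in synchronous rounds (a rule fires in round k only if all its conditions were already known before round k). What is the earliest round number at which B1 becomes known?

Round 1: R1 [M8 ∧ V ∧ K9 → Q9]; R7 [N ∧ G9 → L2]. New: Q9, L2.
Round 2: R5 [L2 → S]; R8 [Q9 → R2]. New: S, R2.
Round 3: R9 [S ∧ W ∧ V → T5]. New: T5.
Round 4: R3 [T5 ∧ R2 → B1]. New: B1.
B1 first appears in round 4.

4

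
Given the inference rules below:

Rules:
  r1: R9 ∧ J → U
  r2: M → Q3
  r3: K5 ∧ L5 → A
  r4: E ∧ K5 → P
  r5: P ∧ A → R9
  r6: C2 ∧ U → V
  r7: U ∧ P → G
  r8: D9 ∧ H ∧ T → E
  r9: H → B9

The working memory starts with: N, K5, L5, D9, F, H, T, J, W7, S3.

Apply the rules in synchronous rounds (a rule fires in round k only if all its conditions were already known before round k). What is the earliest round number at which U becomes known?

[1] r3 [K5 ∧ L5 → A]; r8 [D9 ∧ H ∧ T → E]; r9 [H → B9]. ⇒ new: A, E, B9.
[2] r4 [E ∧ K5 → P]. ⇒ new: P.
[3] r5 [P ∧ A → R9]. ⇒ new: R9.
[4] r1 [R9 ∧ J → U]. ⇒ new: U.
U first appears in round 4.

4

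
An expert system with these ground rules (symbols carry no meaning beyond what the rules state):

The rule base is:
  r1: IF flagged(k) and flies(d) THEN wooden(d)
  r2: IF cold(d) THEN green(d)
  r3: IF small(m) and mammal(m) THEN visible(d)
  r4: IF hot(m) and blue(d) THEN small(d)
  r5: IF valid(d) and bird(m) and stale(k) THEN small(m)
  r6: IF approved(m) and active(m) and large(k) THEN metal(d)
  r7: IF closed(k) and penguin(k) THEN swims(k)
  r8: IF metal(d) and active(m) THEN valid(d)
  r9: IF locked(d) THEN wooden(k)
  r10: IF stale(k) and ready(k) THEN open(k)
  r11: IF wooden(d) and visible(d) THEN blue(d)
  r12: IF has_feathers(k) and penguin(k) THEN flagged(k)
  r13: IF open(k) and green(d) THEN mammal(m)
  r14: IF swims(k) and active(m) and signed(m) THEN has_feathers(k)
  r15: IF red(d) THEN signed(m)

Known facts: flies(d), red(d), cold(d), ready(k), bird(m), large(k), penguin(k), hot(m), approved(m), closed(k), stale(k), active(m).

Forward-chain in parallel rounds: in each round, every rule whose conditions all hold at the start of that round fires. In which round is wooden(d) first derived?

4

Round 1 — r2, r6, r7, r10, r15, derive green(d), metal(d), swims(k), open(k), signed(m).
Round 2 — r8, r13, r14, derive valid(d), mammal(m), has_feathers(k).
Round 3 — r5, r12, derive small(m), flagged(k).
Round 4 — r1, r3, derive wooden(d), visible(d).
wooden(d) first appears in round 4.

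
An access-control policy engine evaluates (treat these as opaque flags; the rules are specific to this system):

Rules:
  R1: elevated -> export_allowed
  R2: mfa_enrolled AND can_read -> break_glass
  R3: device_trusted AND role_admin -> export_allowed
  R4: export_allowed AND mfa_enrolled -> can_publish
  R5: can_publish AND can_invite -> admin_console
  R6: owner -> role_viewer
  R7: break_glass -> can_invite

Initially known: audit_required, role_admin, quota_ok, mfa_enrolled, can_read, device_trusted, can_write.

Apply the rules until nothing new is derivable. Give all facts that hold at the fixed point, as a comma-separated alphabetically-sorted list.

Round 1 — R2, R3, derive break_glass, export_allowed.
Round 2 — R4, R7, derive can_publish, can_invite.
Round 3 — R5, derive admin_console.

admin_console, audit_required, break_glass, can_invite, can_publish, can_read, can_write, device_trusted, export_allowed, mfa_enrolled, quota_ok, role_admin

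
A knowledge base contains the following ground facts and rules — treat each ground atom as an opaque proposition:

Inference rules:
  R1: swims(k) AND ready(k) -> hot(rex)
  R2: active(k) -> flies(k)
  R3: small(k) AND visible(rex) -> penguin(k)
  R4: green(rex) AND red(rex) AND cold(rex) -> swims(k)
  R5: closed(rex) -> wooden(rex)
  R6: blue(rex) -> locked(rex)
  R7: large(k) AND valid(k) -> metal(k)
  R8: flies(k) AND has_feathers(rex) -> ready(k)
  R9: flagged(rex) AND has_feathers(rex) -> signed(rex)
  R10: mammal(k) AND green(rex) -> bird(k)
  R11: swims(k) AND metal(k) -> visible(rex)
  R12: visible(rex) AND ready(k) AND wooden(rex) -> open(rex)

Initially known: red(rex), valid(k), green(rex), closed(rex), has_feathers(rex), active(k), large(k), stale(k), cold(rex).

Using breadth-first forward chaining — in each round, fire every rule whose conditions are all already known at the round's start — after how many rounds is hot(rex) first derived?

Round 1 fires R2, R4, R5, R7, giving flies(k), swims(k), wooden(rex), metal(k).
Round 2 fires R8, R11, giving ready(k), visible(rex).
Round 3 fires R1, R12, giving hot(rex), open(rex).
hot(rex) first appears in round 3.

3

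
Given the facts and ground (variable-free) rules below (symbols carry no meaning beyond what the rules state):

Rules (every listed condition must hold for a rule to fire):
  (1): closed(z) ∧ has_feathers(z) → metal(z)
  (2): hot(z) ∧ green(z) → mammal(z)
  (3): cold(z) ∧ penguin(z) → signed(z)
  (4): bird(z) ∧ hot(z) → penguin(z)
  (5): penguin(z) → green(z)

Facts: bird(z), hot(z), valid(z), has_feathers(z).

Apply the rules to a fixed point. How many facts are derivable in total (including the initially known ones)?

7

Round 1 — (4), derive penguin(z).
Round 2 — (5), derive green(z).
Round 3 — (2), derive mammal(z).
Closure: {bird(z), green(z), has_feathers(z), hot(z), mammal(z), penguin(z), valid(z)} — 7 facts.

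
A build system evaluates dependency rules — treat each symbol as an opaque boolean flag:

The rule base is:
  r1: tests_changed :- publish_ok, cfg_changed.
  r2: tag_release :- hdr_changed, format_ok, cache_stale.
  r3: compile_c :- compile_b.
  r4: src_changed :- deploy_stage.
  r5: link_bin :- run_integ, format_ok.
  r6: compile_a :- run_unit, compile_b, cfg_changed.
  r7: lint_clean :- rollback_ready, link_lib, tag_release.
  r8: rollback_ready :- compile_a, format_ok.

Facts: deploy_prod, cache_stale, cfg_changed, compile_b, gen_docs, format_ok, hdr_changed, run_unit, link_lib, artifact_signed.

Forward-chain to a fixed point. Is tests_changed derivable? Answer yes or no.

Round 1 — r2, r3, r6, derive tag_release, compile_c, compile_a.
Round 2 — r8, derive rollback_ready.
Round 3 — r7, derive lint_clean.
Fixed point reached. tests_changed is concluded only by r1; r1 needs publish_ok (never derived).

no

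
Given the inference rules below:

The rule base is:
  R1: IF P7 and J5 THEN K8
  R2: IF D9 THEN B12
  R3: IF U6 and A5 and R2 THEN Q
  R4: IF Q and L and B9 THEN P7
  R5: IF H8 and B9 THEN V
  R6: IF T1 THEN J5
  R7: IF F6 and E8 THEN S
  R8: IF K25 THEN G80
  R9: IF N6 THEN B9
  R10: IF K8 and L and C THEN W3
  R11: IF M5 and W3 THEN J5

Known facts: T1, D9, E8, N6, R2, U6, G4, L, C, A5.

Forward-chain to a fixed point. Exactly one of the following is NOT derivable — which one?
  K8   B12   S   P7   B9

S

Round 1: R2 [IF D9 THEN B12]; R3 [IF U6 and A5 and R2 THEN Q]; R6 [IF T1 THEN J5]; R9 [IF N6 THEN B9]. Adds B12, Q, J5, B9.
Round 2: R4 [IF Q and L and B9 THEN P7]. Adds P7.
Round 3: R1 [IF P7 and J5 THEN K8]. Adds K8.
Round 4: R10 [IF K8 and L and C THEN W3]. Adds W3.
Derived: P7 (round 2), K8 (round 3), B9 (round 1), B12 (round 1). S never appears in any round.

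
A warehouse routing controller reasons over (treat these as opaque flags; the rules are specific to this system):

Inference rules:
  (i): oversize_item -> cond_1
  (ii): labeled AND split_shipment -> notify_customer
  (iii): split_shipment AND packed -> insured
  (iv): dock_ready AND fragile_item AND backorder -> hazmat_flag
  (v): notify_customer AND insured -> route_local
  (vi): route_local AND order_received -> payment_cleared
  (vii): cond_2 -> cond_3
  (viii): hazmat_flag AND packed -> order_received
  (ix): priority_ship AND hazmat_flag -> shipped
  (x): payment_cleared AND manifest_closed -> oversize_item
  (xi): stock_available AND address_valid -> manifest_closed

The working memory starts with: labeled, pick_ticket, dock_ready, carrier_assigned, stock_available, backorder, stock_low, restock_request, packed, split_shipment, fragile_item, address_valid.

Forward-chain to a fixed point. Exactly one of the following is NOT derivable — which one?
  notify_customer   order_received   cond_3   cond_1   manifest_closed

[1] (ii) [labeled AND split_shipment -> notify_customer]; (iii) [split_shipment AND packed -> insured]; (iv) [dock_ready AND fragile_item AND backorder -> hazmat_flag]; (xi) [stock_available AND address_valid -> manifest_closed]. ⇒ new: notify_customer, insured, hazmat_flag, manifest_closed.
[2] (v) [notify_customer AND insured -> route_local]; (viii) [hazmat_flag AND packed -> order_received]. ⇒ new: route_local, order_received.
[3] (vi) [route_local AND order_received -> payment_cleared]. ⇒ new: payment_cleared.
[4] (x) [payment_cleared AND manifest_closed -> oversize_item]. ⇒ new: oversize_item.
[5] (i) [oversize_item -> cond_1]. ⇒ new: cond_1.
Derived: notify_customer (round 1), cond_1 (round 5), order_received (round 2), manifest_closed (round 1). cond_3 never appears in any round.

cond_3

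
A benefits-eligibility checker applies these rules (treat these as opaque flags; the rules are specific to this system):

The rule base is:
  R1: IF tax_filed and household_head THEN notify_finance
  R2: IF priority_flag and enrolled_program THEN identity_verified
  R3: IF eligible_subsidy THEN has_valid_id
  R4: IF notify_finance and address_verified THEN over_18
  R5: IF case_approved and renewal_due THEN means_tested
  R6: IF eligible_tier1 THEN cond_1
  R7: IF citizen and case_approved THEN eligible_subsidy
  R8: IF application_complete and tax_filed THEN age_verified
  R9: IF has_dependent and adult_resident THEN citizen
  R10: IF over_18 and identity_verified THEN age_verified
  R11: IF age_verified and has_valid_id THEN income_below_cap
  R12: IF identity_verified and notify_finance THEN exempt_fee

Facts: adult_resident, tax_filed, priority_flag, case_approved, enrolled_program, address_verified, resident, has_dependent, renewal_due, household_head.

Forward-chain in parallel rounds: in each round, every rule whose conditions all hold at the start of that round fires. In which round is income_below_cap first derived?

Round 1: R1 [IF tax_filed and household_head THEN notify_finance]; R2 [IF priority_flag and enrolled_program THEN identity_verified]; R5 [IF case_approved and renewal_due THEN means_tested]; R9 [IF has_dependent and adult_resident THEN citizen]. New: notify_finance, identity_verified, means_tested, citizen.
Round 2: R4 [IF notify_finance and address_verified THEN over_18]; R7 [IF citizen and case_approved THEN eligible_subsidy]; R12 [IF identity_verified and notify_finance THEN exempt_fee]. New: over_18, eligible_subsidy, exempt_fee.
Round 3: R3 [IF eligible_subsidy THEN has_valid_id]; R10 [IF over_18 and identity_verified THEN age_verified]. New: has_valid_id, age_verified.
Round 4: R11 [IF age_verified and has_valid_id THEN income_below_cap]. New: income_below_cap.
income_below_cap first appears in round 4.

4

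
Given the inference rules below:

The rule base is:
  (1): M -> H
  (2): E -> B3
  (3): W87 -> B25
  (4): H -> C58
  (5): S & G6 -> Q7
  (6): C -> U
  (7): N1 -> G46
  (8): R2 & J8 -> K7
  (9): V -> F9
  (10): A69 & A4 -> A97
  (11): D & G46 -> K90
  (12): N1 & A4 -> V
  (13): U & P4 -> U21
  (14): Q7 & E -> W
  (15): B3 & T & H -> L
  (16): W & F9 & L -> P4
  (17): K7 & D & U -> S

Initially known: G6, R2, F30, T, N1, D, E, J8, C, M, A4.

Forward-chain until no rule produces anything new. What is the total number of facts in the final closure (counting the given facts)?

26

Round 1 — (1), (2), (6), (7), (8), (12), derive H, B3, U, G46, K7, V.
Round 2 — (4), (9), (11), (15), (17), derive C58, F9, K90, L, S.
Round 3 — (5), derive Q7.
Round 4 — (14), derive W.
Round 5 — (16), derive P4.
Round 6 — (13), derive U21.
Closure: {A4, B3, C, C58, D, E, F30, F9, G46, G6, H, J8, K7, K90, L, M, N1, P4, Q7, R2, S, T, U, U21, V, W} — 26 facts.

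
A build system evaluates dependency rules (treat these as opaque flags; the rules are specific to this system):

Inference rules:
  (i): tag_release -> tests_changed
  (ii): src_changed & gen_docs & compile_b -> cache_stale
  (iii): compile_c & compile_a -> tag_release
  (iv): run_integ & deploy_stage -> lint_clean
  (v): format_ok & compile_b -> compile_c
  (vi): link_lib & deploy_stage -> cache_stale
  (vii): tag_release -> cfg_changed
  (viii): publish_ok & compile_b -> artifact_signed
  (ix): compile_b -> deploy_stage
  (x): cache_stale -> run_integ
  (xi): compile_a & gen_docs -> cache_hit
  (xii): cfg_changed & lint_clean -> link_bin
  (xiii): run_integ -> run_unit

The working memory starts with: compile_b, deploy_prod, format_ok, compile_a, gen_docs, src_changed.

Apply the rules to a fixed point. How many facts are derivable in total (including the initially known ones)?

17

[1] (ii) [src_changed & gen_docs & compile_b -> cache_stale]; (v) [format_ok & compile_b -> compile_c]; (ix) [compile_b -> deploy_stage]; (xi) [compile_a & gen_docs -> cache_hit]. ⇒ new: cache_stale, compile_c, deploy_stage, cache_hit.
[2] (iii) [compile_c & compile_a -> tag_release]; (x) [cache_stale -> run_integ]. ⇒ new: tag_release, run_integ.
[3] (i) [tag_release -> tests_changed]; (iv) [run_integ & deploy_stage -> lint_clean]; (vii) [tag_release -> cfg_changed]; (xiii) [run_integ -> run_unit]. ⇒ new: tests_changed, lint_clean, cfg_changed, run_unit.
[4] (xii) [cfg_changed & lint_clean -> link_bin]. ⇒ new: link_bin.
Closure: {cache_hit, cache_stale, cfg_changed, compile_a, compile_b, compile_c, deploy_prod, deploy_stage, format_ok, gen_docs, link_bin, lint_clean, run_integ, run_unit, src_changed, tag_release, tests_changed} — 17 facts.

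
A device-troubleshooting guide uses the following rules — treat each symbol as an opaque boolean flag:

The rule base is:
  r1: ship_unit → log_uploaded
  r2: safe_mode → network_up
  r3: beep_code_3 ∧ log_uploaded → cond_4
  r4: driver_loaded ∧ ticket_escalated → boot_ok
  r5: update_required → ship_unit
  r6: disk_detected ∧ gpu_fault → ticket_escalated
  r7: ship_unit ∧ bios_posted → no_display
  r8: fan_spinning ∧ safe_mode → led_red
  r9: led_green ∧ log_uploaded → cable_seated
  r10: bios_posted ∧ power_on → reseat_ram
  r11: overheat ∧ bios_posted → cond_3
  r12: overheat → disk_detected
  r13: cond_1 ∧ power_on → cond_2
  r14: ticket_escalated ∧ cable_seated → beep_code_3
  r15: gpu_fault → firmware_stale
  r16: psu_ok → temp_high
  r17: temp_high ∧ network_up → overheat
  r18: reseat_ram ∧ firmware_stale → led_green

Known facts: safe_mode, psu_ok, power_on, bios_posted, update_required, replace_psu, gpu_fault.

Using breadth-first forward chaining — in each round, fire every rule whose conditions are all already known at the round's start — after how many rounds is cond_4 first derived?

6

Round 1 — r2, r5, r10, r15, r16, derive network_up, ship_unit, reseat_ram, firmware_stale, temp_high.
Round 2 — r1, r7, r17, r18, derive log_uploaded, no_display, overheat, led_green.
Round 3 — r9, r11, r12, derive cable_seated, cond_3, disk_detected.
Round 4 — r6, derive ticket_escalated.
Round 5 — r14, derive beep_code_3.
Round 6 — r3, derive cond_4.
cond_4 first appears in round 6.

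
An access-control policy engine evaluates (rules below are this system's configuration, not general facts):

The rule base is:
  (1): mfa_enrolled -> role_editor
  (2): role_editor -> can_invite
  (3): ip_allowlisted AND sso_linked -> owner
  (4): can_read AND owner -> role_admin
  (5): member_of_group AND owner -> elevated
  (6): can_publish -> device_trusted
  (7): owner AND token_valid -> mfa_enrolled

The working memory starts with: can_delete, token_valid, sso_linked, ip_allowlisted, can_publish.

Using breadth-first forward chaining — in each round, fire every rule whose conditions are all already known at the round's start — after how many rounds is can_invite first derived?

4

Round 1: (3) [ip_allowlisted AND sso_linked -> owner]; (6) [can_publish -> device_trusted]. New: owner, device_trusted.
Round 2: (7) [owner AND token_valid -> mfa_enrolled]. New: mfa_enrolled.
Round 3: (1) [mfa_enrolled -> role_editor]. New: role_editor.
Round 4: (2) [role_editor -> can_invite]. New: can_invite.
can_invite first appears in round 4.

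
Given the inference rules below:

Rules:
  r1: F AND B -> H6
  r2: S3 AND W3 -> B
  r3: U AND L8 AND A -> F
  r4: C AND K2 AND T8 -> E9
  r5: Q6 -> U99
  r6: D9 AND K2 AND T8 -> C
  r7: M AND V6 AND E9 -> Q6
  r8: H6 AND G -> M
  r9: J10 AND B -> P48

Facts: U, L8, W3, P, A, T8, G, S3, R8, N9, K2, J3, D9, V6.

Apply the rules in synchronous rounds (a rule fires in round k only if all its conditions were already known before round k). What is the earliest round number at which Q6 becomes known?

[1] r2 [S3 AND W3 -> B]; r3 [U AND L8 AND A -> F]; r6 [D9 AND K2 AND T8 -> C]. ⇒ new: B, F, C.
[2] r1 [F AND B -> H6]; r4 [C AND K2 AND T8 -> E9]. ⇒ new: H6, E9.
[3] r8 [H6 AND G -> M]. ⇒ new: M.
[4] r7 [M AND V6 AND E9 -> Q6]. ⇒ new: Q6.
Q6 first appears in round 4.

4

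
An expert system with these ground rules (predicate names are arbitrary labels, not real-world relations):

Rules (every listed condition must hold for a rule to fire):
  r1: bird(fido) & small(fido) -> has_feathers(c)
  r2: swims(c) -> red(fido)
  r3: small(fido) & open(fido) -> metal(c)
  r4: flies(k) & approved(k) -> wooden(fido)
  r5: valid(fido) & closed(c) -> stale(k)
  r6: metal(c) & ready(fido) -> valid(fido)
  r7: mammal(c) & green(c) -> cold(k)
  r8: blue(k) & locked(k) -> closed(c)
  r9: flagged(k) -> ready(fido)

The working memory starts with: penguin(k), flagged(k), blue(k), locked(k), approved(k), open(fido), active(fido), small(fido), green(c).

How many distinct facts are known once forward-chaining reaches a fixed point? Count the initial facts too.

14

Round 1 — r3, r8, r9, derive metal(c), closed(c), ready(fido).
Round 2 — r6, derive valid(fido).
Round 3 — r5, derive stale(k).
Closure: {active(fido), approved(k), blue(k), closed(c), flagged(k), green(c), locked(k), metal(c), open(fido), penguin(k), ready(fido), small(fido), stale(k), valid(fido)} — 14 facts.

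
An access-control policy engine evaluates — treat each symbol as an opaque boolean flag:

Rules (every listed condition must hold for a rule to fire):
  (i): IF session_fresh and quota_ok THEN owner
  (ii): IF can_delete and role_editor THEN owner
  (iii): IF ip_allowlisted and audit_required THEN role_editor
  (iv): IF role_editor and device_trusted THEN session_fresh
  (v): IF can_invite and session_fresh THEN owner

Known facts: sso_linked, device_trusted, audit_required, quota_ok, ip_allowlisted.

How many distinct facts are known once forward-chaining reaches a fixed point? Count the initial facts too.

Round 1 — (iii), derive role_editor.
Round 2 — (iv), derive session_fresh.
Round 3 — (i), derive owner.
Closure: {audit_required, device_trusted, ip_allowlisted, owner, quota_ok, role_editor, session_fresh, sso_linked} — 8 facts.

8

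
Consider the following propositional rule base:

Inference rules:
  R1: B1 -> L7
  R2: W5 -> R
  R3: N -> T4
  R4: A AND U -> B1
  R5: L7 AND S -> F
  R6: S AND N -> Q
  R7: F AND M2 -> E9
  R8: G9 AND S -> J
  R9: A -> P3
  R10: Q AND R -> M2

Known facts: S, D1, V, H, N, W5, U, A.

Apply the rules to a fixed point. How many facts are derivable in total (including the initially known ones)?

17

Round 1 fires R2, R3, R4, R6, R9, giving R, T4, B1, Q, P3.
Round 2 fires R1, R10, giving L7, M2.
Round 3 fires R5, giving F.
Round 4 fires R7, giving E9.
Closure: {A, B1, D1, E9, F, H, L7, M2, N, P3, Q, R, S, T4, U, V, W5} — 17 facts.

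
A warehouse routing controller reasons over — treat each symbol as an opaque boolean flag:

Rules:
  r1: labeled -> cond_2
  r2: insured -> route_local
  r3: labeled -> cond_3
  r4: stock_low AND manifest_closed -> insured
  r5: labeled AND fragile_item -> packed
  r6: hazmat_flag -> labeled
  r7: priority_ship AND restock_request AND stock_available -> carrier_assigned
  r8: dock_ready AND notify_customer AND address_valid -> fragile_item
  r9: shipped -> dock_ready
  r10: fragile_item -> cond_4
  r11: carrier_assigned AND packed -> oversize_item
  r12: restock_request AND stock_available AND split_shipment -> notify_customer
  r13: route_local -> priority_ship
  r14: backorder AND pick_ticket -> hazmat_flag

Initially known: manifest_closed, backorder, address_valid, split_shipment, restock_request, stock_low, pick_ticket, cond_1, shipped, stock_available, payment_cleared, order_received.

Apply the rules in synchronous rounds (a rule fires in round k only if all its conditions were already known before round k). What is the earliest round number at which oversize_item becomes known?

5

Round 1: r4 [stock_low AND manifest_closed -> insured]; r9 [shipped -> dock_ready]; r12 [restock_request AND stock_available AND split_shipment -> notify_customer]; r14 [backorder AND pick_ticket -> hazmat_flag]. Adds insured, dock_ready, notify_customer, hazmat_flag.
Round 2: r2 [insured -> route_local]; r6 [hazmat_flag -> labeled]; r8 [dock_ready AND notify_customer AND address_valid -> fragile_item]. Adds route_local, labeled, fragile_item.
Round 3: r1 [labeled -> cond_2]; r3 [labeled -> cond_3]; r5 [labeled AND fragile_item -> packed]; r10 [fragile_item -> cond_4]; r13 [route_local -> priority_ship]. Adds cond_2, cond_3, packed, cond_4, priority_ship.
Round 4: r7 [priority_ship AND restock_request AND stock_available -> carrier_assigned]. Adds carrier_assigned.
Round 5: r11 [carrier_assigned AND packed -> oversize_item]. Adds oversize_item.
oversize_item first appears in round 5.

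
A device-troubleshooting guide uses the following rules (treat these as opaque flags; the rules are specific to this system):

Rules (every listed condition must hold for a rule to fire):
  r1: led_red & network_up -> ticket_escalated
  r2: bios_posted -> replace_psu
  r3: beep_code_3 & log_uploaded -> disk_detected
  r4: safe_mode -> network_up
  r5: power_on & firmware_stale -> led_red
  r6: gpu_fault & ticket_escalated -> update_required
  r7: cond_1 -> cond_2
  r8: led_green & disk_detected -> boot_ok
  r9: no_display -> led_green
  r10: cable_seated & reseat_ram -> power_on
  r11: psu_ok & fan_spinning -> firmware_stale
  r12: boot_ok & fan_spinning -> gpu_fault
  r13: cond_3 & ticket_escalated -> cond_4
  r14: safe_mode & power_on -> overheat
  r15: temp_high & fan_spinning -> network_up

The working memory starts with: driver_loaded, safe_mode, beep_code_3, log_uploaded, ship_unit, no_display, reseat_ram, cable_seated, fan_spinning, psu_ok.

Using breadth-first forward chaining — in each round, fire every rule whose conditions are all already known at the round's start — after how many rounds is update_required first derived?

4

Round 1: r3 [beep_code_3 & log_uploaded -> disk_detected]; r4 [safe_mode -> network_up]; r9 [no_display -> led_green]; r10 [cable_seated & reseat_ram -> power_on]; r11 [psu_ok & fan_spinning -> firmware_stale]. Adds disk_detected, network_up, led_green, power_on, firmware_stale.
Round 2: r5 [power_on & firmware_stale -> led_red]; r8 [led_green & disk_detected -> boot_ok]; r14 [safe_mode & power_on -> overheat]. Adds led_red, boot_ok, overheat.
Round 3: r1 [led_red & network_up -> ticket_escalated]; r12 [boot_ok & fan_spinning -> gpu_fault]. Adds ticket_escalated, gpu_fault.
Round 4: r6 [gpu_fault & ticket_escalated -> update_required]. Adds update_required.
update_required first appears in round 4.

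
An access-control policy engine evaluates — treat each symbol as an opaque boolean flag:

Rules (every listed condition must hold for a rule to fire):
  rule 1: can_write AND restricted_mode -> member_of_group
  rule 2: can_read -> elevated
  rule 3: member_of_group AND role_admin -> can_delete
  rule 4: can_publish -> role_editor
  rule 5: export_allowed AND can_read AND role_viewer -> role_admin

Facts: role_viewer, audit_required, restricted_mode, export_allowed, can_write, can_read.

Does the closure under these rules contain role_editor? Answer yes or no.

Round 1 fires rule 1, rule 2, rule 5, giving member_of_group, elevated, role_admin.
Round 2 fires rule 3, giving can_delete.
Fixed point reached. role_editor is concluded only by rule 4; rule 4 needs can_publish (never derived).

no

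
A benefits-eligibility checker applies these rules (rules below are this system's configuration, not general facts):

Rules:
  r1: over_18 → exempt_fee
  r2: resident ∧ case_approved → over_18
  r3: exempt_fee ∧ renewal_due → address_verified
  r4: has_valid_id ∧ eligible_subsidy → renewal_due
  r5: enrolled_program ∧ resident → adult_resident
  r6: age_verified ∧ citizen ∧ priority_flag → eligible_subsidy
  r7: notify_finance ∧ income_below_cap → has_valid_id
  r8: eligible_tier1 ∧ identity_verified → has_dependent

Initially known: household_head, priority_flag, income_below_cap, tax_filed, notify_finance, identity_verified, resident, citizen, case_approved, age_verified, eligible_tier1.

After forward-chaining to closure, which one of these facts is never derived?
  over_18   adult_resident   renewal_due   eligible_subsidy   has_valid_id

adult_resident

Round 1 fires r2, r6, r7, r8, giving over_18, eligible_subsidy, has_valid_id, has_dependent.
Round 2 fires r1, r4, giving exempt_fee, renewal_due.
Round 3 fires r3, giving address_verified.
Derived: over_18 (round 1), eligible_subsidy (round 1), renewal_due (round 2), has_valid_id (round 1). adult_resident never appears in any round.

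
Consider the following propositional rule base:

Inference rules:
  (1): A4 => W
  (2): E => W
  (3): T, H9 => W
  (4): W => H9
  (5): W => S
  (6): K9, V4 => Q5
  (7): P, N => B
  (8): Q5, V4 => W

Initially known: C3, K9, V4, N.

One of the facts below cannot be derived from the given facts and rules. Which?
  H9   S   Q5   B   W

Round 1: (6) [K9, V4 => Q5]. New: Q5.
Round 2: (8) [Q5, V4 => W]. New: W.
Round 3: (4) [W => H9]; (5) [W => S]. New: H9, S.
Derived: S (round 3), Q5 (round 1), H9 (round 3), W (round 2). B never appears in any round.

B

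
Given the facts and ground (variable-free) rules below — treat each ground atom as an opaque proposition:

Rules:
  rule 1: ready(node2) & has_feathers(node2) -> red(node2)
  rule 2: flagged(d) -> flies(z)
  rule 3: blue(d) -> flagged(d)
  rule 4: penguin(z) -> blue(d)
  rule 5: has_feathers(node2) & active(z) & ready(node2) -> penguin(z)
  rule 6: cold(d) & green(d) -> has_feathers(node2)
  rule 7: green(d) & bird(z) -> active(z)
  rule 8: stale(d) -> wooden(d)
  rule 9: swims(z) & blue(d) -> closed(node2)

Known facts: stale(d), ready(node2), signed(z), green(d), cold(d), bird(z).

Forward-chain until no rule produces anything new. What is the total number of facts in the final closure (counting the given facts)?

14

Round 1 fires rule 6, rule 7, rule 8, giving has_feathers(node2), active(z), wooden(d).
Round 2 fires rule 1, rule 5, giving red(node2), penguin(z).
Round 3 fires rule 4, giving blue(d).
Round 4 fires rule 3, giving flagged(d).
Round 5 fires rule 2, giving flies(z).
Closure: {active(z), bird(z), blue(d), cold(d), flagged(d), flies(z), green(d), has_feathers(node2), penguin(z), ready(node2), red(node2), signed(z), stale(d), wooden(d)} — 14 facts.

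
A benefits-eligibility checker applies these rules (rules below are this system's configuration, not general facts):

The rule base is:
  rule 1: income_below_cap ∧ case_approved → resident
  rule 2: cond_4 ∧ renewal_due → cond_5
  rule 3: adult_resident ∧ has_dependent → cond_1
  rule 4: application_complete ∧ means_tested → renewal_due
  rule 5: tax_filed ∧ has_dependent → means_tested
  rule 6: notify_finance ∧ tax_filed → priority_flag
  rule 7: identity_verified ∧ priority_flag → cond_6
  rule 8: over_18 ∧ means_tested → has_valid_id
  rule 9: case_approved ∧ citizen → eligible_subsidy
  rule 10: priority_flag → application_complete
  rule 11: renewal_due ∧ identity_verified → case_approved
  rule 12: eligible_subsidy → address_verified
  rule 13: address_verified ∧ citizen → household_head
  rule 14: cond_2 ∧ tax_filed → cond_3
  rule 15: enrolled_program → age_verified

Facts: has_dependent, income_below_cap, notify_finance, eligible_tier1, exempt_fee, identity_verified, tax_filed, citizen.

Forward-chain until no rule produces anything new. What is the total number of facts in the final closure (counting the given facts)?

18

Round 1: rule 5 [tax_filed ∧ has_dependent → means_tested]; rule 6 [notify_finance ∧ tax_filed → priority_flag]. Adds means_tested, priority_flag.
Round 2: rule 7 [identity_verified ∧ priority_flag → cond_6]; rule 10 [priority_flag → application_complete]. Adds cond_6, application_complete.
Round 3: rule 4 [application_complete ∧ means_tested → renewal_due]. Adds renewal_due.
Round 4: rule 11 [renewal_due ∧ identity_verified → case_approved]. Adds case_approved.
Round 5: rule 1 [income_below_cap ∧ case_approved → resident]; rule 9 [case_approved ∧ citizen → eligible_subsidy]. Adds resident, eligible_subsidy.
Round 6: rule 12 [eligible_subsidy → address_verified]. Adds address_verified.
Round 7: rule 13 [address_verified ∧ citizen → household_head]. Adds household_head.
Closure: {address_verified, application_complete, case_approved, citizen, cond_6, eligible_subsidy, eligible_tier1, exempt_fee, has_dependent, household_head, identity_verified, income_below_cap, means_tested, notify_finance, priority_flag, renewal_due, resident, tax_filed} — 18 facts.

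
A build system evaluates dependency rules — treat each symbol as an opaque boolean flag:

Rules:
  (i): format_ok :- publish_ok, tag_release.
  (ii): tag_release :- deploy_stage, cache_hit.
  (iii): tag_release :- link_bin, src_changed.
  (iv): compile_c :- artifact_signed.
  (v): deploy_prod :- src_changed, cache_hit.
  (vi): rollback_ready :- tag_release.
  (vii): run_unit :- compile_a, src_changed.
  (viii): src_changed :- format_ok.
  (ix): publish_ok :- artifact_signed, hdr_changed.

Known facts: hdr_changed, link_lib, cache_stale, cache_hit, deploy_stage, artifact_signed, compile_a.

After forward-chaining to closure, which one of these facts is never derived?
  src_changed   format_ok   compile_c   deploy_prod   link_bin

link_bin

Round 1 fires (ii), (iv), (ix), giving tag_release, compile_c, publish_ok.
Round 2 fires (i), (vi), giving format_ok, rollback_ready.
Round 3 fires (viii), giving src_changed.
Round 4 fires (v), (vii), giving deploy_prod, run_unit.
Derived: deploy_prod (round 4), src_changed (round 3), compile_c (round 1), format_ok (round 2). link_bin never appears in any round.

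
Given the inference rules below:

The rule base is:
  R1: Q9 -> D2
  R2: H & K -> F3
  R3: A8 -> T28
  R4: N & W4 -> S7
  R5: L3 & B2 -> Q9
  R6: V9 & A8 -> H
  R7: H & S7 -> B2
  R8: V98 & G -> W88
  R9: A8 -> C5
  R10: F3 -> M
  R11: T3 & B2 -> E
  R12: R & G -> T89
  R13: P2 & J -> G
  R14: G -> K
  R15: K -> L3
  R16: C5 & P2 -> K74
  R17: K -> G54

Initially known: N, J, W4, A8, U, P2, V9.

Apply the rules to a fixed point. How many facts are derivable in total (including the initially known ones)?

21

Round 1: R3 [A8 -> T28]; R4 [N & W4 -> S7]; R6 [V9 & A8 -> H]; R9 [A8 -> C5]; R13 [P2 & J -> G]. Adds T28, S7, H, C5, G.
Round 2: R7 [H & S7 -> B2]; R14 [G -> K]; R16 [C5 & P2 -> K74]. Adds B2, K, K74.
Round 3: R2 [H & K -> F3]; R15 [K -> L3]; R17 [K -> G54]. Adds F3, L3, G54.
Round 4: R5 [L3 & B2 -> Q9]; R10 [F3 -> M]. Adds Q9, M.
Round 5: R1 [Q9 -> D2]. Adds D2.
Closure: {A8, B2, C5, D2, F3, G, G54, H, J, K, K74, L3, M, N, P2, Q9, S7, T28, U, V9, W4} — 21 facts.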